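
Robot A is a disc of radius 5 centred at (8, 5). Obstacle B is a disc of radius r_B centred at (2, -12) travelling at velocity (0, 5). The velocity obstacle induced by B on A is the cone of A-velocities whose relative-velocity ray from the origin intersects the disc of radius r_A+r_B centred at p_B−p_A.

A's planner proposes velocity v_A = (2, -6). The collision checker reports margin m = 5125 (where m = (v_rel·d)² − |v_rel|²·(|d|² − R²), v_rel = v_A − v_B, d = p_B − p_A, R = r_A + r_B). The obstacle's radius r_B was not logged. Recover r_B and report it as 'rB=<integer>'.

m = 5125
d = (-6, -17);  v_rel = (2, -11),  |v_rel|² = 125
v_rel×d = (2)·(-17) − (-11)·(-6) = -100
since m = R²·125 − (-100)²:  R² = (10000 + 5125) / 125 = 121
R = √121 = 11  ⇒  r_B = 11 − 5 = 6

rB=6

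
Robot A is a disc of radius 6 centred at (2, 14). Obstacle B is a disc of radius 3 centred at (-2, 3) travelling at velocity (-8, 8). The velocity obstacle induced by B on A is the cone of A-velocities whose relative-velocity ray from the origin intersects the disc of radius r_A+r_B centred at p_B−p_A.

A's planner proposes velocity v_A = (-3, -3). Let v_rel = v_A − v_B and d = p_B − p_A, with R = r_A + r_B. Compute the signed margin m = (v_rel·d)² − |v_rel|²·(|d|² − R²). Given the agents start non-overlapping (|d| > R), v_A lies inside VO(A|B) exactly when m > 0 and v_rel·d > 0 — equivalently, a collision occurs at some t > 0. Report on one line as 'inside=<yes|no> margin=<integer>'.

d = (-4, -11),  |d|² = 137;  R = 6+3 = 9,  c = 137−9² = 56
v_rel = (5, -11),  |v_rel|² = 146;  v_rel·d = (5)·(-4) + (-11)·(-11) = 101
146·t² − 202·t + 56 = 0  ⇒  m = 101² − 146·56 = 2025
m = 2025 > 0,  v_rel·d = 101 > 0  ⇒  inside

inside=yes margin=2025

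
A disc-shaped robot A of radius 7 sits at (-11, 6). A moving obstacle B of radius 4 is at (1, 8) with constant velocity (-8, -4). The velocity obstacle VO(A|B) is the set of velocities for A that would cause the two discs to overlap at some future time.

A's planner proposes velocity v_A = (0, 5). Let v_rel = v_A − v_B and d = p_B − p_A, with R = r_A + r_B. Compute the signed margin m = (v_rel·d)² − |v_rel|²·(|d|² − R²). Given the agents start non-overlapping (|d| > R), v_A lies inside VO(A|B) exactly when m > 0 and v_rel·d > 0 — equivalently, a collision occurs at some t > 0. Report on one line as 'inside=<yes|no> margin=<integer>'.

d = (12, 2),  |d|² = 148;  R = 7+4 = 11,  c = 148−11² = 27
v_rel = (8, 9),  |v_rel|² = 145;  v_rel·d = (8)·(12) + (9)·(2) = 114
145·t² − 228·t + 27 = 0  ⇒  m = 114² − 145·27 = 9081
m = 9081 > 0,  v_rel·d = 114 > 0  ⇒  inside

inside=yes margin=9081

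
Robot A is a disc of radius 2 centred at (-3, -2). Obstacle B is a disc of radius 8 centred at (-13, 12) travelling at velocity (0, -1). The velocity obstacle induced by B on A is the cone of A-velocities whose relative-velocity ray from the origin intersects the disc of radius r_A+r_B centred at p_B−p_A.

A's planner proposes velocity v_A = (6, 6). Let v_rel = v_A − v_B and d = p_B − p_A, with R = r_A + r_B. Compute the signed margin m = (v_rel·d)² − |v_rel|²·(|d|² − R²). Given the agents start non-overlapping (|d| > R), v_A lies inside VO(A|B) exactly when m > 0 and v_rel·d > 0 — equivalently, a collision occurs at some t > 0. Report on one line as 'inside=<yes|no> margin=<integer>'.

d = (-10, 14),  |d|² = 296;  R = 2+8 = 10,  c = 296−10² = 196
v_rel = (6, 7),  |v_rel|² = 85;  v_rel·d = (6)·(-10) + (7)·(14) = 38
85·t² − 76·t + 196 = 0  ⇒  m = 38² − 85·196 = -15216
m = -15216 < 0,  v_rel·d = 38 > 0  ⇒  outside

inside=no margin=-15216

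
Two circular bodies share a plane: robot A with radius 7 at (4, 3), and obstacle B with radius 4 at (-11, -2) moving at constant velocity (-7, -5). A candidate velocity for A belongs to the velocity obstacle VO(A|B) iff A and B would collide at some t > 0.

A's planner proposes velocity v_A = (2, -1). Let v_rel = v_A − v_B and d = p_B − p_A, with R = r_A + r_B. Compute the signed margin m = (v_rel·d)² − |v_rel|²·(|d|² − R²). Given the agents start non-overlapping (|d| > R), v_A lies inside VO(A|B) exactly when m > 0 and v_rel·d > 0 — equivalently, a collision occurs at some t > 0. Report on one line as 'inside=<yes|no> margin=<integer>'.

d = (-15, -5),  |d|² = 250;  R = 7+4 = 11,  c = 250−11² = 129
v_rel = (9, 4),  |v_rel|² = 97;  v_rel·d = (9)·(-15) + (4)·(-5) = -155
97·t² + 310·t + 129 = 0  ⇒  m = (-155)² − 97·129 = 11512
m = 11512 > 0,  v_rel·d = -155 < 0  ⇒  outside

inside=no margin=11512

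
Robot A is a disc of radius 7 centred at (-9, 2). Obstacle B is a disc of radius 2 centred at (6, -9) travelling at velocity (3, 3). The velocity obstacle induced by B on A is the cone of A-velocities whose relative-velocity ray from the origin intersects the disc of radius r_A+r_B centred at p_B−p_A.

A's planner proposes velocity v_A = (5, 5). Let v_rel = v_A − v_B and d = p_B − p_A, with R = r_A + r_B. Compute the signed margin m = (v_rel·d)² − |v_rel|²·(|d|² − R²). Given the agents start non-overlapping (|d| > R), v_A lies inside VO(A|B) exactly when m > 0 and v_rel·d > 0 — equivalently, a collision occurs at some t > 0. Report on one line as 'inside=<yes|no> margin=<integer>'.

d = (15, -11),  |d|² = 346;  R = 7+2 = 9,  c = 346−9² = 265
v_rel = (2, 2),  |v_rel|² = 8;  v_rel·d = (2)·(15) + (2)·(-11) = 8
8·t² − 16·t + 265 = 0  ⇒  m = 8² − 8·265 = -2056
m = -2056 < 0,  v_rel·d = 8 > 0  ⇒  outside

inside=no margin=-2056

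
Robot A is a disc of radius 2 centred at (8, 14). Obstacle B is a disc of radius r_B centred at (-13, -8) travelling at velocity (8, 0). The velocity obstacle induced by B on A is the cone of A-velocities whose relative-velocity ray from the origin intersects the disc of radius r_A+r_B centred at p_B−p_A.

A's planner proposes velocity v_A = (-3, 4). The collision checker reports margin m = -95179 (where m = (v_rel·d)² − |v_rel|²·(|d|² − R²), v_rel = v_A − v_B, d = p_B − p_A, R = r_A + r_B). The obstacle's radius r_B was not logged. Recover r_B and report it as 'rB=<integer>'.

m = -95179
d = (-21, -22);  v_rel = (-11, 4),  |v_rel|² = 137
v_rel×d = (-11)·(-22) − (4)·(-21) = 326
since m = R²·137 − 326²:  R² = (106276 + -95179) / 137 = 81
R = √81 = 9  ⇒  r_B = 9 − 2 = 7

rB=7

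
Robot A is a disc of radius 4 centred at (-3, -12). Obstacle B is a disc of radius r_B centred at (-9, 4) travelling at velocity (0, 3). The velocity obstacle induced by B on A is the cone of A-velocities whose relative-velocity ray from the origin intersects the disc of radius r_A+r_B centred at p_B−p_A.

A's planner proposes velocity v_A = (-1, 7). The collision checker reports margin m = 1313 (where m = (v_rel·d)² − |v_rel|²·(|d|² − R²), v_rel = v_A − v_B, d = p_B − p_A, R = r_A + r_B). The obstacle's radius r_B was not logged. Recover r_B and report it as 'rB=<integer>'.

m = 1313
d = (-6, 16);  v_rel = (-1, 4),  |v_rel|² = 17
v_rel×d = (-1)·(16) − (4)·(-6) = 8
since m = R²·17 − 8²:  R² = (64 + 1313) / 17 = 81
R = √81 = 9  ⇒  r_B = 9 − 4 = 5

rB=5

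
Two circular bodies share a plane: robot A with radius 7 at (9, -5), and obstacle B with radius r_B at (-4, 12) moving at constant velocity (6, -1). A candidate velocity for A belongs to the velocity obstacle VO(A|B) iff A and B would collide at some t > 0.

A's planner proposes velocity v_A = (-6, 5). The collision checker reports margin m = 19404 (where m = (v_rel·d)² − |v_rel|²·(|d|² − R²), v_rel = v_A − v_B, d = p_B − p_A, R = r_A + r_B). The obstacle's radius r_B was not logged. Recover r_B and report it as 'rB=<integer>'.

m = 19404
d = (-13, 17);  v_rel = (-12, 6),  |v_rel|² = 180
v_rel×d = (-12)·(17) − (6)·(-13) = -126
since m = R²·180 − (-126)²:  R² = (15876 + 19404) / 180 = 196
R = √196 = 14  ⇒  r_B = 14 − 7 = 7

rB=7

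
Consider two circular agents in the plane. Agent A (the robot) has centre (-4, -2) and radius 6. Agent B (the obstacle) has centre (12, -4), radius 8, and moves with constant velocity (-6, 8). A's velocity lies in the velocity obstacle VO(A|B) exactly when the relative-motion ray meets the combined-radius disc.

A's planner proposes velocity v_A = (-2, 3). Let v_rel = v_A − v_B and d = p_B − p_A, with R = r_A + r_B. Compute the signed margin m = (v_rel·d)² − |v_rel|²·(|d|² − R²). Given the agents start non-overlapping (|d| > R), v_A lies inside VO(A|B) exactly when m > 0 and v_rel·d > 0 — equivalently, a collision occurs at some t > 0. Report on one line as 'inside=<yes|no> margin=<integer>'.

d = (16, -2),  |d|² = 260;  R = 6+8 = 14,  c = 260−14² = 64
v_rel = (4, -5),  |v_rel|² = 41;  v_rel·d = (4)·(16) + (-5)·(-2) = 74
41·t² − 148·t + 64 = 0  ⇒  m = 74² − 41·64 = 2852
m = 2852 > 0,  v_rel·d = 74 > 0  ⇒  inside

inside=yes margin=2852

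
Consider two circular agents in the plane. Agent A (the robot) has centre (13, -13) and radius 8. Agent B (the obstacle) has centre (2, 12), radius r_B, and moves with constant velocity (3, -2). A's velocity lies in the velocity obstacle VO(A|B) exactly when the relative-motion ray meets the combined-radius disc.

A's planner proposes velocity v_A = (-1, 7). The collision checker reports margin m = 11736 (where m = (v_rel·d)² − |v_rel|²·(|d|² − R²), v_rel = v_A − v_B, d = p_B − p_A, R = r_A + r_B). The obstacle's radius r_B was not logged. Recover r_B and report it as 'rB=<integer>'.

m = 11736
d = (-11, 25);  v_rel = (-4, 9),  |v_rel|² = 97
v_rel×d = (-4)·(25) − (9)·(-11) = -1
since m = R²·97 − (-1)²:  R² = (1 + 11736) / 97 = 121
R = √121 = 11  ⇒  r_B = 11 − 8 = 3

rB=3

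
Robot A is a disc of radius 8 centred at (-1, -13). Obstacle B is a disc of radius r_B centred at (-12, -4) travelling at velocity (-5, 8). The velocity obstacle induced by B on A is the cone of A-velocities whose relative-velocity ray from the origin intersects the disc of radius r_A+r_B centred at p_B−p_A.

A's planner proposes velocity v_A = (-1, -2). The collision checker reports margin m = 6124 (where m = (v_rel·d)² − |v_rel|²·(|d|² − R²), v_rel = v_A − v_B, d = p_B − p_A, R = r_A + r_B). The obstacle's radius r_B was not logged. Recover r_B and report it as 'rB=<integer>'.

m = 6124
d = (-11, 9);  v_rel = (4, -10),  |v_rel|² = 116
v_rel×d = (4)·(9) − (-10)·(-11) = -74
since m = R²·116 − (-74)²:  R² = (5476 + 6124) / 116 = 100
R = √100 = 10  ⇒  r_B = 10 − 8 = 2

rB=2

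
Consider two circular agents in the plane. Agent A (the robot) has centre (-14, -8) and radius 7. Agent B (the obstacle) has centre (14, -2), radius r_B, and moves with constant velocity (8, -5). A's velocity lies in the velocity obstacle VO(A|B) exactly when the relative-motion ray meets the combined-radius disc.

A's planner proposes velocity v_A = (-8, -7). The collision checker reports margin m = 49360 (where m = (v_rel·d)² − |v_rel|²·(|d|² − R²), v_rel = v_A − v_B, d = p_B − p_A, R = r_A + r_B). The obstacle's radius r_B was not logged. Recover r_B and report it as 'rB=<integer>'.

m = 49360
d = (28, 6);  v_rel = (-16, -2),  |v_rel|² = 260
v_rel×d = (-16)·(6) − (-2)·(28) = -40
since m = R²·260 − (-40)²:  R² = (1600 + 49360) / 260 = 196
R = √196 = 14  ⇒  r_B = 14 − 7 = 7

rB=7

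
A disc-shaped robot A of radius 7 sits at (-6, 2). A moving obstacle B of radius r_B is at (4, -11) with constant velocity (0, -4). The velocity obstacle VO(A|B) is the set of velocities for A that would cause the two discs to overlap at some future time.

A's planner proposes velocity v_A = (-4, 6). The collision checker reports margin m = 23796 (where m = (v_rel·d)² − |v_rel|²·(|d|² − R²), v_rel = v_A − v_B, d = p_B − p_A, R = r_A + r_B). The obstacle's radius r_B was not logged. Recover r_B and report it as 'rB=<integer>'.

m = 23796
d = (10, -13);  v_rel = (-4, 10),  |v_rel|² = 116
v_rel×d = (-4)·(-13) − (10)·(10) = -48
since m = R²·116 − (-48)²:  R² = (2304 + 23796) / 116 = 225
R = √225 = 15  ⇒  r_B = 15 − 7 = 8

rB=8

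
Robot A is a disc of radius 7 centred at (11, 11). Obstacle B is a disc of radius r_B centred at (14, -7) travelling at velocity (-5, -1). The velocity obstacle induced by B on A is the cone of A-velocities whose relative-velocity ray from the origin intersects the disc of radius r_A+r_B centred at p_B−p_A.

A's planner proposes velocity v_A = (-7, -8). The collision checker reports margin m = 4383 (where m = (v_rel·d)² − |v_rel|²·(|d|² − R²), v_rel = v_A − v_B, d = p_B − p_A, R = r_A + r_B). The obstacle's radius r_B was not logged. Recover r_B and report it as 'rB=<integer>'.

m = 4383
d = (3, -18);  v_rel = (-2, -7),  |v_rel|² = 53
v_rel×d = (-2)·(-18) − (-7)·(3) = 57
since m = R²·53 − 57²:  R² = (3249 + 4383) / 53 = 144
R = √144 = 12  ⇒  r_B = 12 − 7 = 5

rB=5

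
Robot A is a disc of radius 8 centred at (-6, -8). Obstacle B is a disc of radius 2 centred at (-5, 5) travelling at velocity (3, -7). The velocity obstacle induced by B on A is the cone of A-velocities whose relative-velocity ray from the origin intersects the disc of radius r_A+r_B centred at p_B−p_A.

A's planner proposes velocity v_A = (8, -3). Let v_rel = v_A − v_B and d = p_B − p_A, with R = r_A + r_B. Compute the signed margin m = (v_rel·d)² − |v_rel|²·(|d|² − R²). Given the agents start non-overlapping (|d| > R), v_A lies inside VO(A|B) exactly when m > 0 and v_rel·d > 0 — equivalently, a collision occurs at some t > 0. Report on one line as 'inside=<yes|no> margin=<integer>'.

d = (1, 13),  |d|² = 170;  R = 8+2 = 10,  c = 170−10² = 70
v_rel = (5, 4),  |v_rel|² = 41;  v_rel·d = (5)·(1) + (4)·(13) = 57
41·t² − 114·t + 70 = 0  ⇒  m = 57² − 41·70 = 379
m = 379 > 0,  v_rel·d = 57 > 0  ⇒  inside

inside=yes margin=379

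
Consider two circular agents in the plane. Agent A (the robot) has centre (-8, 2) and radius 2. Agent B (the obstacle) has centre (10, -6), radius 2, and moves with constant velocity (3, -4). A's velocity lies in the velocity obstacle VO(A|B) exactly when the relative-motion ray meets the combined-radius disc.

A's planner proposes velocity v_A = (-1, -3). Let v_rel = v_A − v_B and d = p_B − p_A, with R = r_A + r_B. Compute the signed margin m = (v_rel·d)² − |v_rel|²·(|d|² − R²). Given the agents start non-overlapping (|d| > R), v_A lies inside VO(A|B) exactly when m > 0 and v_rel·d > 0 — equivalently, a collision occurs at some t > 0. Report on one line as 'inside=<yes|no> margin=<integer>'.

d = (18, -8),  |d|² = 388;  R = 2+2 = 4,  c = 388−4² = 372
v_rel = (-4, 1),  |v_rel|² = 17;  v_rel·d = (-4)·(18) + (1)·(-8) = -80
17·t² + 160·t + 372 = 0  ⇒  m = (-80)² − 17·372 = 76
m = 76 > 0,  v_rel·d = -80 < 0  ⇒  outside

inside=no margin=76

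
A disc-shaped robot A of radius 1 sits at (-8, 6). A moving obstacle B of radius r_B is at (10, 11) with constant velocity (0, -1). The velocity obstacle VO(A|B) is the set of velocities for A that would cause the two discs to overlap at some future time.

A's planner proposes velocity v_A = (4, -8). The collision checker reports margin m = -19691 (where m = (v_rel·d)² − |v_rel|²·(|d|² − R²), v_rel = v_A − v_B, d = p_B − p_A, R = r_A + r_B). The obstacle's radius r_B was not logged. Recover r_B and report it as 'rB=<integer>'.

m = -19691
d = (18, 5);  v_rel = (4, -7),  |v_rel|² = 65
v_rel×d = (4)·(5) − (-7)·(18) = 146
since m = R²·65 − 146²:  R² = (21316 + -19691) / 65 = 25
R = √25 = 5  ⇒  r_B = 5 − 1 = 4

rB=4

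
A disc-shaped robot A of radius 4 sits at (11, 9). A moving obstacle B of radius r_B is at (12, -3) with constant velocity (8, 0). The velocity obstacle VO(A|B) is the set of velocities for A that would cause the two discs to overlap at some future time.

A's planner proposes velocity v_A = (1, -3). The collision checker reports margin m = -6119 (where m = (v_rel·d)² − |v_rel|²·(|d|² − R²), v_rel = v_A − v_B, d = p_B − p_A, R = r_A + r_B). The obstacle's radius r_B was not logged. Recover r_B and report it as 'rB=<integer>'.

m = -6119
d = (1, -12);  v_rel = (-7, -3),  |v_rel|² = 58
v_rel×d = (-7)·(-12) − (-3)·(1) = 87
since m = R²·58 − 87²:  R² = (7569 + -6119) / 58 = 25
R = √25 = 5  ⇒  r_B = 5 − 4 = 1

rB=1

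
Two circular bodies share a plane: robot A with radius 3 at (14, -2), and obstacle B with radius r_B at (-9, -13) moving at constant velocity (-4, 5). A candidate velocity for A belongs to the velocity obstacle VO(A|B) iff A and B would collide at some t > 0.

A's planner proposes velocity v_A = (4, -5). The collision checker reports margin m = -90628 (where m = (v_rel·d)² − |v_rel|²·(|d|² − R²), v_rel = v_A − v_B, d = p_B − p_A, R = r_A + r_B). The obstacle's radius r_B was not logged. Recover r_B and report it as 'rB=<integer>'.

m = -90628
d = (-23, -11);  v_rel = (8, -10),  |v_rel|² = 164
v_rel×d = (8)·(-11) − (-10)·(-23) = -318
since m = R²·164 − (-318)²:  R² = (101124 + -90628) / 164 = 64
R = √64 = 8  ⇒  r_B = 8 − 3 = 5

rB=5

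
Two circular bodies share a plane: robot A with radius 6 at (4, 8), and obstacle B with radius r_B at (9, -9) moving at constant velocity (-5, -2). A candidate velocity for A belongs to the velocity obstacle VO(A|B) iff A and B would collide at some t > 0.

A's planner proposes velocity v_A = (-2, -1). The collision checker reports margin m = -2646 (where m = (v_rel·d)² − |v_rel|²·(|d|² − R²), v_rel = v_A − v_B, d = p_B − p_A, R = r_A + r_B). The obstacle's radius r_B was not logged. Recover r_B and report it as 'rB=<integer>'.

m = -2646
d = (5, -17);  v_rel = (3, 1),  |v_rel|² = 10
v_rel×d = (3)·(-17) − (1)·(5) = -56
since m = R²·10 − (-56)²:  R² = (3136 + -2646) / 10 = 49
R = √49 = 7  ⇒  r_B = 7 − 6 = 1

rB=1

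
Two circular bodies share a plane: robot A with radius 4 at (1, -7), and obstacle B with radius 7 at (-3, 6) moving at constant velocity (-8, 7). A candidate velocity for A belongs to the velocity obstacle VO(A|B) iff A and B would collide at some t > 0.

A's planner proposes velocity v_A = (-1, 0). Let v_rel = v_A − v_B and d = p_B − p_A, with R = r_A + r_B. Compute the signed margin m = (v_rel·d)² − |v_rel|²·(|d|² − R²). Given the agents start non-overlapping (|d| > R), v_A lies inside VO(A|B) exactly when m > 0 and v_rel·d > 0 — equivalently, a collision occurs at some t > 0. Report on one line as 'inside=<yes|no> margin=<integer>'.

d = (-4, 13),  |d|² = 185;  R = 4+7 = 11,  c = 185−11² = 64
v_rel = (7, -7),  |v_rel|² = 98;  v_rel·d = (7)·(-4) + (-7)·(13) = -119
98·t² + 238·t + 64 = 0  ⇒  m = (-119)² − 98·64 = 7889
m = 7889 > 0,  v_rel·d = -119 < 0  ⇒  outside

inside=no margin=7889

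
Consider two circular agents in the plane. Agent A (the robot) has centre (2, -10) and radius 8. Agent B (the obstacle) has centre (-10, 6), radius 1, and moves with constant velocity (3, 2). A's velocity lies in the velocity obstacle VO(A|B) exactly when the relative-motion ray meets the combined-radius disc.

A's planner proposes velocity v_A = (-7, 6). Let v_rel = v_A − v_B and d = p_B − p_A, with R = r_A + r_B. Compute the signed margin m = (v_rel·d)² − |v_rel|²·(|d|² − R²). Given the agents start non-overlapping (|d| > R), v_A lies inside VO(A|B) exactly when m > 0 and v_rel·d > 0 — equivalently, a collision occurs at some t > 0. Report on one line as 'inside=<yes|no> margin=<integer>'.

d = (-12, 16),  |d|² = 400;  R = 8+1 = 9,  c = 400−9² = 319
v_rel = (-10, 4),  |v_rel|² = 116;  v_rel·d = (-10)·(-12) + (4)·(16) = 184
116·t² − 368·t + 319 = 0  ⇒  m = 184² − 116·319 = -3148
m = -3148 < 0,  v_rel·d = 184 > 0  ⇒  outside

inside=no margin=-3148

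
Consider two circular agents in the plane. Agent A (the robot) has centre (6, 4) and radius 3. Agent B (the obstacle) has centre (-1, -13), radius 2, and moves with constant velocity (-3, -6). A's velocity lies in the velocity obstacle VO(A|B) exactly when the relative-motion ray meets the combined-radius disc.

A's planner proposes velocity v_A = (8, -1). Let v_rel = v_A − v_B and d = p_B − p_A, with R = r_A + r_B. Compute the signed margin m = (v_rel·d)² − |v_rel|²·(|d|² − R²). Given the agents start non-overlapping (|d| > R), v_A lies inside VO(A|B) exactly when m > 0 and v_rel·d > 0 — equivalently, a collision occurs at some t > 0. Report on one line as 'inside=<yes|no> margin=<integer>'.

d = (-7, -17),  |d|² = 338;  R = 3+2 = 5,  c = 338−5² = 313
v_rel = (11, 5),  |v_rel|² = 146;  v_rel·d = (11)·(-7) + (5)·(-17) = -162
146·t² + 324·t + 313 = 0  ⇒  m = (-162)² − 146·313 = -19454
m = -19454 < 0,  v_rel·d = -162 < 0  ⇒  outside

inside=no margin=-19454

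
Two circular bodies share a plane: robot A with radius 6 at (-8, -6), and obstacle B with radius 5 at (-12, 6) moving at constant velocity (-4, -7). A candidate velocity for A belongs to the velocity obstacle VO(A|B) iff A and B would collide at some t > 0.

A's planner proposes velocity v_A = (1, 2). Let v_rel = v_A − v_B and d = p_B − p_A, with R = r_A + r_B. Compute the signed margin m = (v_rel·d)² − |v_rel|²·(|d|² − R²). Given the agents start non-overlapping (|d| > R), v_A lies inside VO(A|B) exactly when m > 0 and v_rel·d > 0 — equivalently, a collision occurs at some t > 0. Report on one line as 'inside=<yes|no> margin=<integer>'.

d = (-4, 12),  |d|² = 160;  R = 6+5 = 11,  c = 160−11² = 39
v_rel = (5, 9),  |v_rel|² = 106;  v_rel·d = (5)·(-4) + (9)·(12) = 88
106·t² − 176·t + 39 = 0  ⇒  m = 88² − 106·39 = 3610
m = 3610 > 0,  v_rel·d = 88 > 0  ⇒  inside

inside=yes margin=3610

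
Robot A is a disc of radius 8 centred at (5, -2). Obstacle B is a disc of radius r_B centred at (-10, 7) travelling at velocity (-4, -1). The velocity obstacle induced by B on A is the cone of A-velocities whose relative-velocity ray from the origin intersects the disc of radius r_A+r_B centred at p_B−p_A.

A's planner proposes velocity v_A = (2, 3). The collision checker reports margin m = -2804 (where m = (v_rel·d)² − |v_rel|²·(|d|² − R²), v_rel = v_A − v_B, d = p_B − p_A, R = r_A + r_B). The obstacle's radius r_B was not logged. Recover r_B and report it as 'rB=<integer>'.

m = -2804
d = (-15, 9);  v_rel = (6, 4),  |v_rel|² = 52
v_rel×d = (6)·(9) − (4)·(-15) = 114
since m = R²·52 − 114²:  R² = (12996 + -2804) / 52 = 196
R = √196 = 14  ⇒  r_B = 14 − 8 = 6

rB=6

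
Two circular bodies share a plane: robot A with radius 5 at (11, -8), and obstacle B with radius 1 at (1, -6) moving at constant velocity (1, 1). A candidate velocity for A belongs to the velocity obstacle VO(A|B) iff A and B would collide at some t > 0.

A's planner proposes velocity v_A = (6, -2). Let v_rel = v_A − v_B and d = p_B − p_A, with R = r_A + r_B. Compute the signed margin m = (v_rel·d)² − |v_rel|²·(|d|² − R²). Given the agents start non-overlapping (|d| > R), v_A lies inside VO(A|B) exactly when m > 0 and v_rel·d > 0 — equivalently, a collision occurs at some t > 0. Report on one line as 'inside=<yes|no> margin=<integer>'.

d = (-10, 2),  |d|² = 104;  R = 5+1 = 6,  c = 104−6² = 68
v_rel = (5, -3),  |v_rel|² = 34;  v_rel·d = (5)·(-10) + (-3)·(2) = -56
34·t² + 112·t + 68 = 0  ⇒  m = (-56)² − 34·68 = 824
m = 824 > 0,  v_rel·d = -56 < 0  ⇒  outside

inside=no margin=824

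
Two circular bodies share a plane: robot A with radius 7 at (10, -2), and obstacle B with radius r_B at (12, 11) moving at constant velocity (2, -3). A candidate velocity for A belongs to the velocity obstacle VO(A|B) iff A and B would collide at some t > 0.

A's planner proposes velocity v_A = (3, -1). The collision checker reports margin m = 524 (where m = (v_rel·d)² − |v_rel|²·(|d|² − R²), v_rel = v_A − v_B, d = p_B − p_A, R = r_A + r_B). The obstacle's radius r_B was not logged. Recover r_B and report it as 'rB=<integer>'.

m = 524
d = (2, 13);  v_rel = (1, 2),  |v_rel|² = 5
v_rel×d = (1)·(13) − (2)·(2) = 9
since m = R²·5 − 9²:  R² = (81 + 524) / 5 = 121
R = √121 = 11  ⇒  r_B = 11 − 7 = 4

rB=4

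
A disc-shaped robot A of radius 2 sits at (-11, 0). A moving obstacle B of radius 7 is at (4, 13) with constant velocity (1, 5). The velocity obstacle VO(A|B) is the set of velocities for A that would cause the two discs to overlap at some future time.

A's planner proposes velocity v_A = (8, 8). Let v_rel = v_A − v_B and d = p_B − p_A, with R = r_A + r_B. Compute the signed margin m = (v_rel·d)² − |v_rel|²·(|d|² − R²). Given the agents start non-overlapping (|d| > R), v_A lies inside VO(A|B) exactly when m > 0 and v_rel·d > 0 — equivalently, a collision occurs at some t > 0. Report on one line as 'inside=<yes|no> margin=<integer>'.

d = (15, 13),  |d|² = 394;  R = 2+7 = 9,  c = 394−9² = 313
v_rel = (7, 3),  |v_rel|² = 58;  v_rel·d = (7)·(15) + (3)·(13) = 144
58·t² − 288·t + 313 = 0  ⇒  m = 144² − 58·313 = 2582
m = 2582 > 0,  v_rel·d = 144 > 0  ⇒  inside

inside=yes margin=2582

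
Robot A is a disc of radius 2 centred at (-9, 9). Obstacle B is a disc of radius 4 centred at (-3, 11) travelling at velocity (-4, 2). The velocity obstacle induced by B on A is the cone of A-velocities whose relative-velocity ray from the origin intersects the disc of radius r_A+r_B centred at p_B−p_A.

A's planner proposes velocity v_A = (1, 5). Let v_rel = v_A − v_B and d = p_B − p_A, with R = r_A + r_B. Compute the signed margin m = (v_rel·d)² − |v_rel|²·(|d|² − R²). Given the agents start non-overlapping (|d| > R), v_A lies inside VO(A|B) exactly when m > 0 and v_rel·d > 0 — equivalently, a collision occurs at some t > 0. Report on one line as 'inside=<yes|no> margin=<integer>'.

d = (6, 2),  |d|² = 40;  R = 2+4 = 6,  c = 40−6² = 4
v_rel = (5, 3),  |v_rel|² = 34;  v_rel·d = (5)·(6) + (3)·(2) = 36
34·t² − 72·t + 4 = 0  ⇒  m = 36² − 34·4 = 1160
m = 1160 > 0,  v_rel·d = 36 > 0  ⇒  inside

inside=yes margin=1160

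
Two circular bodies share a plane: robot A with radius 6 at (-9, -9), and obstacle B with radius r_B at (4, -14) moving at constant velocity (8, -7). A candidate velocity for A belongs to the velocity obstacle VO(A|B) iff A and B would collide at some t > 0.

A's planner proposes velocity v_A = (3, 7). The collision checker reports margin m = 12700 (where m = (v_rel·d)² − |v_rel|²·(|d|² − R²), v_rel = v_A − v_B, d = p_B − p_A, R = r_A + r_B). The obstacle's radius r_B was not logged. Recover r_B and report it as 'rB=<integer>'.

m = 12700
d = (13, -5);  v_rel = (-5, 14),  |v_rel|² = 221
v_rel×d = (-5)·(-5) − (14)·(13) = -157
since m = R²·221 − (-157)²:  R² = (24649 + 12700) / 221 = 169
R = √169 = 13  ⇒  r_B = 13 − 6 = 7

rB=7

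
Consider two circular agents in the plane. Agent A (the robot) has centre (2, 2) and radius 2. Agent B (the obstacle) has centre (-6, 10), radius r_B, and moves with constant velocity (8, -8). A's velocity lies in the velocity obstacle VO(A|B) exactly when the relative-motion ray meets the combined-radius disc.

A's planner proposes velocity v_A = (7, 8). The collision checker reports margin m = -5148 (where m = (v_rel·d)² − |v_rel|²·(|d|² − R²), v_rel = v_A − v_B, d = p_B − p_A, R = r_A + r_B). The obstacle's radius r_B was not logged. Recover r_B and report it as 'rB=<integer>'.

m = -5148
d = (-8, 8);  v_rel = (-1, 16),  |v_rel|² = 257
v_rel×d = (-1)·(8) − (16)·(-8) = 120
since m = R²·257 − 120²:  R² = (14400 + -5148) / 257 = 36
R = √36 = 6  ⇒  r_B = 6 − 2 = 4

rB=4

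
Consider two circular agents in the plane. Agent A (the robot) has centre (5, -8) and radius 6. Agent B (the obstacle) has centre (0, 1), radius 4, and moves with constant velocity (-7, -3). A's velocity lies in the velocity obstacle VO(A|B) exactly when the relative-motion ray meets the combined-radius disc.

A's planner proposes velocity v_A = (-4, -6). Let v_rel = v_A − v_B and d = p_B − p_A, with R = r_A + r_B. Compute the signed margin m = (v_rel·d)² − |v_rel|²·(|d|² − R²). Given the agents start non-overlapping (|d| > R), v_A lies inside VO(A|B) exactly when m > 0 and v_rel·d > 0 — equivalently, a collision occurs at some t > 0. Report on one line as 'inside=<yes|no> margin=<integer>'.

d = (-5, 9),  |d|² = 106;  R = 6+4 = 10,  c = 106−10² = 6
v_rel = (3, -3),  |v_rel|² = 18;  v_rel·d = (3)·(-5) + (-3)·(9) = -42
18·t² + 84·t + 6 = 0  ⇒  m = (-42)² − 18·6 = 1656
m = 1656 > 0,  v_rel·d = -42 < 0  ⇒  outside

inside=no margin=1656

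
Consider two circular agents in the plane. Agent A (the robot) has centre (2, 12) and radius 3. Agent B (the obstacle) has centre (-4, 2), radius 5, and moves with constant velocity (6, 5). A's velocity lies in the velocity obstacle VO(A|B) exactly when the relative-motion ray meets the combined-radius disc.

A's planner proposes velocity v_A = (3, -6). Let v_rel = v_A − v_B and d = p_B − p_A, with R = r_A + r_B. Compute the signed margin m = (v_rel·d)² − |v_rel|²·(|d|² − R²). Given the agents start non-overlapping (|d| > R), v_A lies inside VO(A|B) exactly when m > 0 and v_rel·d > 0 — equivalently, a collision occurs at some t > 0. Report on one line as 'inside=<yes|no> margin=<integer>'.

d = (-6, -10),  |d|² = 136;  R = 3+5 = 8,  c = 136−8² = 72
v_rel = (-3, -11),  |v_rel|² = 130;  v_rel·d = (-3)·(-6) + (-11)·(-10) = 128
130·t² − 256·t + 72 = 0  ⇒  m = 128² − 130·72 = 7024
m = 7024 > 0,  v_rel·d = 128 > 0  ⇒  inside

inside=yes margin=7024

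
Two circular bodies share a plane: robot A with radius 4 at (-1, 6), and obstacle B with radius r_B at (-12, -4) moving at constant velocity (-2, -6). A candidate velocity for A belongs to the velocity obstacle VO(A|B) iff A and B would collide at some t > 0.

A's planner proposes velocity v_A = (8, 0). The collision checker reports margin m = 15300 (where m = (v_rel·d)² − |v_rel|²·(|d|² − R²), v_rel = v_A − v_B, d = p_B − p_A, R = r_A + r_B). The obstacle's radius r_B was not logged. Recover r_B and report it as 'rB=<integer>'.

m = 15300
d = (-11, -10);  v_rel = (10, 6),  |v_rel|² = 136
v_rel×d = (10)·(-10) − (6)·(-11) = -34
since m = R²·136 − (-34)²:  R² = (1156 + 15300) / 136 = 121
R = √121 = 11  ⇒  r_B = 11 − 4 = 7

rB=7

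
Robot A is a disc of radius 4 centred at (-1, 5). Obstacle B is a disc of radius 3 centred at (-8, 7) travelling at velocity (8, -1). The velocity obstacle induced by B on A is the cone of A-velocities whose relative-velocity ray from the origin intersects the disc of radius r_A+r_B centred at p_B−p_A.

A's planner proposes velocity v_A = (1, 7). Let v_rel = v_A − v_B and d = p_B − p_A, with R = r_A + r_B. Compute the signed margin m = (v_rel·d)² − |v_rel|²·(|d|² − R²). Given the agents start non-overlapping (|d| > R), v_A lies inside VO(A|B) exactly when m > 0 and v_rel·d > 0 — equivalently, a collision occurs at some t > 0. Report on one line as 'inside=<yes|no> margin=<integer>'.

d = (-7, 2),  |d|² = 53;  R = 4+3 = 7,  c = 53−7² = 4
v_rel = (-7, 8),  |v_rel|² = 113;  v_rel·d = (-7)·(-7) + (8)·(2) = 65
113·t² − 130·t + 4 = 0  ⇒  m = 65² − 113·4 = 3773
m = 3773 > 0,  v_rel·d = 65 > 0  ⇒  inside

inside=yes margin=3773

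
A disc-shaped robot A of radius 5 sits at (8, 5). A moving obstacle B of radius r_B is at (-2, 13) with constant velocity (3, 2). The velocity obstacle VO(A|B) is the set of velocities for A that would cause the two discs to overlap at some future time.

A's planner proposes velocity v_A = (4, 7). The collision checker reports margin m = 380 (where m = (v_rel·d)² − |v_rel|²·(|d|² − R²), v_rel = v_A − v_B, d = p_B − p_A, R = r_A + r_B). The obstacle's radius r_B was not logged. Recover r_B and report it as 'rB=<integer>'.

m = 380
d = (-10, 8);  v_rel = (1, 5),  |v_rel|² = 26
v_rel×d = (1)·(8) − (5)·(-10) = 58
since m = R²·26 − 58²:  R² = (3364 + 380) / 26 = 144
R = √144 = 12  ⇒  r_B = 12 − 5 = 7

rB=7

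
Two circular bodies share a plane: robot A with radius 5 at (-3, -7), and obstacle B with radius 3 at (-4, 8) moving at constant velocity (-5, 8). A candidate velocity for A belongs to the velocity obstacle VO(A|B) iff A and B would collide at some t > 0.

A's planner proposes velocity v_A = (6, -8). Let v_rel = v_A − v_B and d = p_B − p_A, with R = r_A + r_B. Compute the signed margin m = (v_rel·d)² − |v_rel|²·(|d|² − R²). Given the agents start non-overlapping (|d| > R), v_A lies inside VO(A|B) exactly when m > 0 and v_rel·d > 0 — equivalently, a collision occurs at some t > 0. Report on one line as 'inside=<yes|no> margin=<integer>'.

d = (-1, 15),  |d|² = 226;  R = 5+3 = 8,  c = 226−8² = 162
v_rel = (11, -16),  |v_rel|² = 377;  v_rel·d = (11)·(-1) + (-16)·(15) = -251
377·t² + 502·t + 162 = 0  ⇒  m = (-251)² − 377·162 = 1927
m = 1927 > 0,  v_rel·d = -251 < 0  ⇒  outside

inside=no margin=1927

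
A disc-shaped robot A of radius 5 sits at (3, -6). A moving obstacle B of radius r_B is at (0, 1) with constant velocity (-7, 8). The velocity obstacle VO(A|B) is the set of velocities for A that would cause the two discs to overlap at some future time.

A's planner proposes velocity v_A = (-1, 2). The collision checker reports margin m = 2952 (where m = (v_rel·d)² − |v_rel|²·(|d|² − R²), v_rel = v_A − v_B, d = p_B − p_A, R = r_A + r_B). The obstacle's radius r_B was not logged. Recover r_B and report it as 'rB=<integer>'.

m = 2952
d = (-3, 7);  v_rel = (6, -6),  |v_rel|² = 72
v_rel×d = (6)·(7) − (-6)·(-3) = 24
since m = R²·72 − 24²:  R² = (576 + 2952) / 72 = 49
R = √49 = 7  ⇒  r_B = 7 − 5 = 2

rB=2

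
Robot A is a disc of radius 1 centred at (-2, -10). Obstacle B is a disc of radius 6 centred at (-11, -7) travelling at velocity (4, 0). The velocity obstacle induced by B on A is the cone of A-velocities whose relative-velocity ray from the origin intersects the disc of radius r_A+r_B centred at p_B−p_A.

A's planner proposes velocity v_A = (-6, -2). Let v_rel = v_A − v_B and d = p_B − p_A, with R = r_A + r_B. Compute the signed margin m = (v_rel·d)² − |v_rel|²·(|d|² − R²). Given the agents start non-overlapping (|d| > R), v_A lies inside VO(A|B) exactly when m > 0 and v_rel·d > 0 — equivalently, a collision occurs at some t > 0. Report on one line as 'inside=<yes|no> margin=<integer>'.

d = (-9, 3),  |d|² = 90;  R = 1+6 = 7,  c = 90−7² = 41
v_rel = (-10, -2),  |v_rel|² = 104;  v_rel·d = (-10)·(-9) + (-2)·(3) = 84
104·t² − 168·t + 41 = 0  ⇒  m = 84² − 104·41 = 2792
m = 2792 > 0,  v_rel·d = 84 > 0  ⇒  inside

inside=yes margin=2792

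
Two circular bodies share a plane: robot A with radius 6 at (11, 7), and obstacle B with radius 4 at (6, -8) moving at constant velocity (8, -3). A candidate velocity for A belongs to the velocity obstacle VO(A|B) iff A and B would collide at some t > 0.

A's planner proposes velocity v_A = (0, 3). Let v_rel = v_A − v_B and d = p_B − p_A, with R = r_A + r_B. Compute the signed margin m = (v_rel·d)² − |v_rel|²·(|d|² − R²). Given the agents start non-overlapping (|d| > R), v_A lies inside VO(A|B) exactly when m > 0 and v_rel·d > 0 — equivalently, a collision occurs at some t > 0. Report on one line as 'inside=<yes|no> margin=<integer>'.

d = (-5, -15),  |d|² = 250;  R = 6+4 = 10,  c = 250−10² = 150
v_rel = (-8, 6),  |v_rel|² = 100;  v_rel·d = (-8)·(-5) + (6)·(-15) = -50
100·t² + 100·t + 150 = 0  ⇒  m = (-50)² − 100·150 = -12500
m = -12500 < 0,  v_rel·d = -50 < 0  ⇒  outside

inside=no margin=-12500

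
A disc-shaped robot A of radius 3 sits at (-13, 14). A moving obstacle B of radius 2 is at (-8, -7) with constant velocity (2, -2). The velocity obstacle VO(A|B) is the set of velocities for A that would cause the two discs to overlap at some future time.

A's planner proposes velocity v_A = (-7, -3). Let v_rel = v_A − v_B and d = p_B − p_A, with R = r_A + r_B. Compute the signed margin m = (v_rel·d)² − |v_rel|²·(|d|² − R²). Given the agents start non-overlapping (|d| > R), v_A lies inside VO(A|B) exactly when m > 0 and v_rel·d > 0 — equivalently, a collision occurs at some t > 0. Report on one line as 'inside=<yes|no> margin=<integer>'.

d = (5, -21),  |d|² = 466;  R = 3+2 = 5,  c = 466−5² = 441
v_rel = (-9, -1),  |v_rel|² = 82;  v_rel·d = (-9)·(5) + (-1)·(-21) = -24
82·t² + 48·t + 441 = 0  ⇒  m = (-24)² − 82·441 = -35586
m = -35586 < 0,  v_rel·d = -24 < 0  ⇒  outside

inside=no margin=-35586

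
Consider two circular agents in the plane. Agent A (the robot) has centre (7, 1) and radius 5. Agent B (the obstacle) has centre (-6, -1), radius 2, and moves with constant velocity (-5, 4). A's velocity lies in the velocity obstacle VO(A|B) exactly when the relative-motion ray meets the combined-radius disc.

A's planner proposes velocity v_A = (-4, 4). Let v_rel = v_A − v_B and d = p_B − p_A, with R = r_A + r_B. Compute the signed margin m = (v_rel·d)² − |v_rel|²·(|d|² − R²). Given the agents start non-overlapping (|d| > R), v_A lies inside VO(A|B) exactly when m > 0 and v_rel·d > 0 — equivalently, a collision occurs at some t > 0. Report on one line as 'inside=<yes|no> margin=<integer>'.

d = (-13, -2),  |d|² = 173;  R = 5+2 = 7,  c = 173−7² = 124
v_rel = (1, 0),  |v_rel|² = 1;  v_rel·d = (1)·(-13) + (0)·(-2) = -13
1·t² + 26·t + 124 = 0  ⇒  m = (-13)² − 1·124 = 45
m = 45 > 0,  v_rel·d = -13 < 0  ⇒  outside

inside=no margin=45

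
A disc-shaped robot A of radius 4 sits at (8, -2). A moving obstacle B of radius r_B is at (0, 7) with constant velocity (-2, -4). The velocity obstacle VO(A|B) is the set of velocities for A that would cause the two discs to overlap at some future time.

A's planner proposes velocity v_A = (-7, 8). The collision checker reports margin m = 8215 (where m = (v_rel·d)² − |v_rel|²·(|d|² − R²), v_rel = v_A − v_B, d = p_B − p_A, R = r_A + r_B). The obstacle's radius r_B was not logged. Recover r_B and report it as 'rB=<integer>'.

m = 8215
d = (-8, 9);  v_rel = (-5, 12),  |v_rel|² = 169
v_rel×d = (-5)·(9) − (12)·(-8) = 51
since m = R²·169 − 51²:  R² = (2601 + 8215) / 169 = 64
R = √64 = 8  ⇒  r_B = 8 − 4 = 4

rB=4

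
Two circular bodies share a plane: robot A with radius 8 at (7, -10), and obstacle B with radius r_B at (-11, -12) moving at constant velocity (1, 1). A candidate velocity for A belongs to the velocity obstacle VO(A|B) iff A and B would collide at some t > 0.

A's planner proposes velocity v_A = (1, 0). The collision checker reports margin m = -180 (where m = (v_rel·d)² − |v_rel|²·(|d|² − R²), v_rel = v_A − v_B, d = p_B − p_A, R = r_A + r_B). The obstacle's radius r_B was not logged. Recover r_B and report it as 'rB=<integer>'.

m = -180
d = (-18, -2);  v_rel = (0, -1),  |v_rel|² = 1
v_rel×d = (0)·(-2) − (-1)·(-18) = -18
since m = R²·1 − (-18)²:  R² = (324 + -180) / 1 = 144
R = √144 = 12  ⇒  r_B = 12 − 8 = 4

rB=4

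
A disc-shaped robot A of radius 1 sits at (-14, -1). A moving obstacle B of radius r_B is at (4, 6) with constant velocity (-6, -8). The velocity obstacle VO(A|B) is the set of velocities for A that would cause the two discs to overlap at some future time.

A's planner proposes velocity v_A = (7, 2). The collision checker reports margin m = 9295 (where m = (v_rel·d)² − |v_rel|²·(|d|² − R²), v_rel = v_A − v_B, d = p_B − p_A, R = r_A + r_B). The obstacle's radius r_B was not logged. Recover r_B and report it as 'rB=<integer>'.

m = 9295
d = (18, 7);  v_rel = (13, 10),  |v_rel|² = 269
v_rel×d = (13)·(7) − (10)·(18) = -89
since m = R²·269 − (-89)²:  R² = (7921 + 9295) / 269 = 64
R = √64 = 8  ⇒  r_B = 8 − 1 = 7

rB=7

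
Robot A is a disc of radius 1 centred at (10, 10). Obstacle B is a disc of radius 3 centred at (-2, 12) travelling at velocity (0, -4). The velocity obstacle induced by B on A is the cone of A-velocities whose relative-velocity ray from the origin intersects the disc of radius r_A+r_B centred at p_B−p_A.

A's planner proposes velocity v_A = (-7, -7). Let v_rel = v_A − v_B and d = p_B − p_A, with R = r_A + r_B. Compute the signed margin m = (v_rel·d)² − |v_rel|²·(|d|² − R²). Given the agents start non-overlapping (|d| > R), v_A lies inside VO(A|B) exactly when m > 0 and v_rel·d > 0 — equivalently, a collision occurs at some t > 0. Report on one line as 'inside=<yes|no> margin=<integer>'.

d = (-12, 2),  |d|² = 148;  R = 1+3 = 4,  c = 148−4² = 132
v_rel = (-7, -3),  |v_rel|² = 58;  v_rel·d = (-7)·(-12) + (-3)·(2) = 78
58·t² − 156·t + 132 = 0  ⇒  m = 78² − 58·132 = -1572
m = -1572 < 0,  v_rel·d = 78 > 0  ⇒  outside

inside=no margin=-1572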